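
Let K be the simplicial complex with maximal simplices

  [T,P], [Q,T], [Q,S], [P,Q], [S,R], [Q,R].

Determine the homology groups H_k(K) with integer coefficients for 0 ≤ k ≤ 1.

H_0 ≅ Z,  H_1 ≅ Z^2.

We work with the vertex ordering P < Q < R < S < T. The simplices of K, each written with vertices in increasing order, are:

  0-simplices (5): P, Q, R, S, T
  1-simplices (6): PQ, PT, QR, QS, QT, RS

giving chain groups C_0 ≅ Z^5, C_1 ≅ Z^6.

The boundary map ∂_1: C_1 → C_0 is given by ∂[p,q] = [q] − [p].
The resulting 5×6 matrix has rank 4, and its Smith normal form has invariant factors (1,1,1,1).

Now H_k = ker ∂_k / im ∂_{k+1}, so:

  H_0: rank C_0 − rank ∂_1 = 5 − 4 = 1, and the invariant factors of ∂_1 are all 1, so H_0 ≅ Z.
  H_1: rank ker ∂_1 − rank ∂_2 = (6 − 4) − 0 = 2, and there is no ∂_2, so H_1 ≅ Z^2.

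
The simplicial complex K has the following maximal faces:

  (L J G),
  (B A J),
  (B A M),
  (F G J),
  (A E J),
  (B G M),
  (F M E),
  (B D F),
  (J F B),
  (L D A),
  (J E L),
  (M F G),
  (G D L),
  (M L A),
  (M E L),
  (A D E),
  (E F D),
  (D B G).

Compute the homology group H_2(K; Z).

H_2 = 0.

Order the vertices as A < B < D < E < F < G < J < L < M. Listing each simplex with vertices in this order, K has dimension 2 with simplices:

  0-simplices (9): A, B, D, E, F, G, J, L, M
  1-simplices (27): AB, AD, AE, AJ, AL, AM, BD, BF, BG, BJ, BM, DE, DF, DG, DL, EF, EJ, EL, EM, FG, FJ, FM, GJ, GL, GM, JL, LM
  2-simplices (18): ABJ, ABM, ADE, ADL, AEJ, ALM, BDF, BDG, BFJ, BGM, DEF, DGL, EFM, EJL, ELM, FGJ, FGM, GJL

Hence C_0 ≅ Z^9, C_1 ≅ Z^27, C_2 ≅ Z^18.

The boundary map ∂_1: C_1 → C_0 maps an edge to its endpoints' difference, ∂[p,q] = q − p.
The resulting 9×27 matrix has rank 8, and its Smith normal form has invariant factors (1,1,1,1,1,1,1,1).

The boundary map ∂_2: C_2 → C_1 acts by ∂[p,q,r] = [q,r] − [p,r] + [p,q]. For instance
  ∂EJL = JL − EL + EJ,
  ∂BDG = DG − BG + BD.
The resulting 27×18 matrix has rank 18, and its Smith normal form has invariant factors (1,1,1,1,1,1,1,1,1,1,1,1,1,1,1,1,1,2).

Now H_k = ker ∂_k / im ∂_{k+1}, so:

  H_2: rank ker ∂_2 − rank ∂_3 = (18 − 18) − 0 = 0, and there is no ∂_3, so H_2 ≅ 0.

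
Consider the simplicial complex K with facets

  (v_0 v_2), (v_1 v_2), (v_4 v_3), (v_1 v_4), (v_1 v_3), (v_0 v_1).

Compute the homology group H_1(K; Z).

Take the total order v_0 < v_1 < v_2 < v_3 < v_4 on the vertex set. Then K (dimension 1) consists of the simplices:

  0-simplices (5): [v_0], [v_1], [v_2], [v_3], [v_4]
  1-simplices (6): [v_0,v_1], [v_0,v_2], [v_1,v_2], [v_1,v_3], [v_1,v_4], [v_3,v_4]

giving chain groups C_0 ≅ Z^5, C_1 ≅ Z^6.

Boundary ∂_1: C_1 → C_0 maps an edge to its endpoints' difference, ∂[p,q] = q − p. For instance
  ∂[v_3,v_4] = [v_4] − [v_3].
The resulting 5×6 matrix has rank 4, and its Smith normal form has invariant factors (1,1,1,1).

Computing H_k = (kernel of ∂_k) / (image of ∂_{k+1}):

  H_1: rank ker ∂_1 − rank ∂_2 = (6 − 4) − 0 = 2, and there is no ∂_2, so H_1 = Z^2.

H_1 = Z^2.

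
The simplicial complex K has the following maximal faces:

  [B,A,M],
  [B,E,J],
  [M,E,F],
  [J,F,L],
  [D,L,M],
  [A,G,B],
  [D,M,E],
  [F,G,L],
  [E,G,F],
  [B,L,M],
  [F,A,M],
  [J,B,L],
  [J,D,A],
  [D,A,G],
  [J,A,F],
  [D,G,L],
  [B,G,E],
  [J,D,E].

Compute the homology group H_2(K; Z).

H_2 = Z.

Fix the vertex order A < B < D < E < F < G < J < L < M and write every simplex with vertices in increasing order. Then dim K = 2 and the simplices of K are:

  0-simplices (9): A, B, D, E, F, G, J, L, M
  1-simplices (27): AB, AD, AF, AG, AJ, AM, BE, BG, BJ, BL, BM, DE, DG, DJ, DL, DM, EF, EG, EJ, EM, FG, FJ, FL, FM, GL, JL, LM
  2-simplices (18): ABG, ABM, ADG, ADJ, AFJ, AFM, BEG, BEJ, BJL, BLM, DEJ, DEM, DGL, DLM, EFG, EFM, FGL, FJL

so the chain groups are C_0 ≅ Z^9, C_1 ≅ Z^27, C_2 ≅ Z^18.

∂_1: C_1 → C_0 is given by ∂[p,q] = [q] − [p]. For instance
  ∂AG = G − A.
This gives a 9×27 integer matrix of rank 8; reducing to Smith normal form yields diagonal entries (1,1,1,1,1,1,1,1).

Boundary ∂_2: C_2 → C_1 sends each 2-simplex [p,q,r] to [q,r] − [p,r] + [p,q]. For instance
  ∂DGL = GL − DL + DG,
  ∂ABG = BG − AG + AB.
The 27×18 boundary matrix has rank 17 and Smith normal form diag(1,1,1,1,1,1,1,1,1,1,1,1,1,1,1,1,1).

Computing H_k = (kernel of ∂_k) / (image of ∂_{k+1}):

  H_2: rank ker ∂_2 − rank ∂_3 = (18 − 17) − 0 = 1, and there is no ∂_3, so H_2 ≅ Z.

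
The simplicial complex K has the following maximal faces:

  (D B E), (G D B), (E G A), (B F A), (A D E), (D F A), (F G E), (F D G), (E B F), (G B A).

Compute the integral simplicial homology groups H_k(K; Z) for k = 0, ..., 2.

H_0 ≅ Z,  H_1 ≅ Z/2,  H_2 = 0.

We work with the vertex ordering A < B < D < E < F < G. The simplices of K, each written with vertices in increasing order, are:

  0-simplices (6): A, B, D, E, F, G
  1-simplices (15): AB, AD, AE, AF, AG, BD, BE, BF, BG, DE, DF, DG, EF, EG, FG
  2-simplices (10): ABF, ABG, ADE, ADF, AEG, BDE, BDG, BEF, DFG, EFG

giving chain groups C_0 ≅ Z^6, C_1 ≅ Z^15, C_2 ≅ Z^10.

∂_1: C_1 → C_0 maps an edge to its endpoints' difference, ∂[p,q] = q − p. For instance
  ∂DF = F − D.
This gives a 6×15 integer matrix of rank 5; reducing to Smith normal form yields diagonal entries (1,1,1,1,1).

∂_2: C_2 → C_1 sends each 2-simplex [p,q,r] to [q,r] − [p,r] + [p,q]. For instance
  ∂BEF = EF − BF + BE,
  ∂ABG = BG − AG + AB.
This gives a 15×10 integer matrix of rank 10; reducing to Smith normal form yields diagonal entries (1,1,1,1,1,1,1,1,1,2).

From H_k ≅ ker(∂_k) / im(∂_{k+1}) we obtain:

  H_0: rank C_0 − rank ∂_1 = 6 − 5 = 1, and the invariant factors of ∂_1 are all 1, so H_0 = Z.
  H_1: rank ker ∂_1 − rank ∂_2 = (15 − 5) − 10 = 0, and ∂_2 has invariant factor 2 > 1, so H_1 = Z/2.
  H_2: rank ker ∂_2 − rank ∂_3 = (10 − 10) − 0 = 0, and there is no ∂_3, so H_2 = 0.

As a check, the Euler characteristic is 6 − 15 + 10 = 1, which agrees with 1 − 0 + 0 = 1.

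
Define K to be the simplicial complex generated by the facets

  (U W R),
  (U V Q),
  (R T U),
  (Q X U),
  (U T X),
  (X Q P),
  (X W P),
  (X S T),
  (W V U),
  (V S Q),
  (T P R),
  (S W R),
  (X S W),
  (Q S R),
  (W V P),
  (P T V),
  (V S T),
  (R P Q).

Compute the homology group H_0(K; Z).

H_0 = Z.

We work with the vertex ordering P < Q < R < S < T < U < V < W < X. The simplices of K, each written with vertices in increasing order, are:

  0-simplices (9): P, Q, R, S, T, U, V, W, X
  1-simplices (27): PQ, PR, PT, PV, PW, PX, QR, QS, QU, QV, QX, RS, RT, RU, RW, ST, SV, SW, SX, TU, TV, TX, UV, UW, UX, VW, WX
  2-simplices (18): PQR, PQX, PRT, PTV, PVW, PWX, QRS, QSV, QUV, QUX, RSW, RTU, RUW, STV, STX, SWX, TUX, UVW

so the chain groups are C_0 ≅ Z^9, C_1 ≅ Z^27, C_2 ≅ Z^18.

∂_1: C_1 → C_0 is given by ∂[p,q] = [q] − [p]. For instance
  ∂TX = X − T.
As a 9×27 matrix over Z this has rank 8, with invariant factors (1,1,1,1,1,1,1,1).

∂_2: C_2 → C_1 acts by ∂[p,q,r] = [q,r] − [p,r] + [p,q]. For instance
  ∂PTV = TV − PV + PT,
  ∂QRS = RS − QS + QR.
This gives a 27×18 integer matrix of rank 17; reducing to Smith normal form yields diagonal entries (1,1,1,1,1,1,1,1,1,1,1,1,1,1,1,1,1).

Now H_k = ker ∂_k / im ∂_{k+1}, so:

  H_0: rank C_0 − rank ∂_1 = 9 − 8 = 1, and the invariant factors of ∂_1 are all 1, so H_0 ≅ Z.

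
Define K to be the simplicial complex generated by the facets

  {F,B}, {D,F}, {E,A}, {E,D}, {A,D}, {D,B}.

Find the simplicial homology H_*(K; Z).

H_0 ≅ Z,  H_1 ≅ Z^2.

Order the vertices as A < B < D < E < F. Listing each simplex with vertices in this order, K has dimension 1 with simplices:

  0-simplices (5): A, B, D, E, F
  1-simplices (6): AD, AE, BD, BF, DE, DF

giving chain groups C_0 ≅ Z^5, C_1 ≅ Z^6.

∂_1: C_1 → C_0 sends each edge [p,q] (with p < q) to q − p.
The 5×6 boundary matrix has rank 4 and Smith normal form diag(1,1,1,1).

From H_k ≅ ker(∂_k) / im(∂_{k+1}) we obtain:

  H_0: rank C_0 − rank ∂_1 = 5 − 4 = 1, and the invariant factors of ∂_1 are all 1, so H_0 = Z.
  H_1: rank ker ∂_1 − rank ∂_2 = (6 − 4) − 0 = 2, and there is no ∂_2, so H_1 = Z^2.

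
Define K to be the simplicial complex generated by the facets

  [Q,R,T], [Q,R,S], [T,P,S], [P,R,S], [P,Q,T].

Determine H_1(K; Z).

Order the vertices as P < Q < R < S < T. Listing each simplex with vertices in this order, K has dimension 2 with simplices:

  0-simplices (5): P, Q, R, S, T
  1-simplices (10): PQ, PR, PS, PT, QR, QS, QT, RS, RT, ST
  2-simplices (5): PQT, PRS, PST, QRS, QRT

so the chain groups are C_0 ≅ Z^5, C_1 ≅ Z^10, C_2 ≅ Z^5.

Boundary ∂_1: C_1 → C_0 is given by ∂[p,q] = [q] − [p].
The resulting 5×10 matrix has rank 4, and its Smith normal form has invariant factors (1,1,1,1).

The boundary map ∂_2: C_2 → C_1 maps a triangle to the signed sum of its edges. For instance
  ∂PQT = QT − PT + PQ,
  ∂PST = ST − PT + PS.
The resulting 10×5 matrix has rank 5, and its Smith normal form has invariant factors (1,1,1,1,1).

Computing H_k = (kernel of ∂_k) / (image of ∂_{k+1}):

  H_1: rank ker ∂_1 − rank ∂_2 = (10 − 4) − 5 = 1, and the invariant factors of ∂_2 are all 1, so H_1 = Z.

(K is a triangulation of the Möbius band.)

H_1 ≅ Z.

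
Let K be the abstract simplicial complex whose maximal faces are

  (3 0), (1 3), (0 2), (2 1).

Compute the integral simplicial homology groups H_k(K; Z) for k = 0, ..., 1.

H_0 = Z,  H_1 = Z.

Fix the vertex order 0 < 1 < 2 < 3 and write every simplex with vertices in increasing order. Then dim K = 1 and the simplices of K are:

  0-simplices (4): [0], [1], [2], [3]
  1-simplices (4): [0,2], [0,3], [1,2], [1,3]

so the chain groups are C_0 ≅ Z^4, C_1 ≅ Z^4.

The boundary map ∂_1: C_1 → C_0 is given by ∂[p,q] = [q] − [p].
The 4×4 boundary matrix has rank 3 and Smith normal form diag(1,1,1).

From H_k ≅ ker(∂_k) / im(∂_{k+1}) we obtain:

  H_0: rank C_0 − rank ∂_1 = 4 − 3 = 1, and the invariant factors of ∂_1 are all 1, so H_0 = Z.
  H_1: rank ker ∂_1 − rank ∂_2 = (4 − 3) − 0 = 1, and there is no ∂_2, so H_1 = Z.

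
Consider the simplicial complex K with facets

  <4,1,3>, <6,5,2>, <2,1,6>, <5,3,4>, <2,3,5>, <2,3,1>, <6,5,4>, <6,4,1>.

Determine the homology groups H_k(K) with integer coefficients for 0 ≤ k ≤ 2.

H_0 ≅ Z,  H_1 = 0,  H_2 ≅ Z.

K has 6 vertices, 12 edges, 8 triangles.
rank ∂_0 = 0, rank ∂_1 = 5 ⇒ b_0 = 6 − 0 − 5 = 1; all invariant factors of ∂_1 are 1 so no torsion. So H_0 ≅ Z.
rank ∂_1 = 5, rank ∂_2 = 7 ⇒ b_1 = 12 − 5 − 7 = 0; all invariant factors of ∂_2 are 1 so no torsion. So H_1 ≅ 0.
rank ∂_2 = 7, rank ∂_3 = 0 ⇒ b_2 = 8 − 7 − 0 = 1. So H_2 ≅ Z.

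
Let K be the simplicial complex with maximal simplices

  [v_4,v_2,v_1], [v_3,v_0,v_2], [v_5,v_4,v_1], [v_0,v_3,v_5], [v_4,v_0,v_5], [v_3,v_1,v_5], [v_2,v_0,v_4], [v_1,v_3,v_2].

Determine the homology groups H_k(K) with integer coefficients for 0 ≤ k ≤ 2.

K has 6 vertices, 12 edges, 8 triangles.
rank ∂_0 = 0, rank ∂_1 = 5 ⇒ b_0 = 6 − 0 − 5 = 1; all invariant factors of ∂_1 are 1 so no torsion. So H_0 ≅ Z.
rank ∂_1 = 5, rank ∂_2 = 7 ⇒ b_1 = 12 − 5 − 7 = 0; all invariant factors of ∂_2 are 1 so no torsion. So H_1 ≅ 0.
rank ∂_2 = 7, rank ∂_3 = 0 ⇒ b_2 = 8 − 7 − 0 = 1. So H_2 ≅ Z.

H_0 ≅ Z,  H_1 = 0,  H_2 ≅ Z.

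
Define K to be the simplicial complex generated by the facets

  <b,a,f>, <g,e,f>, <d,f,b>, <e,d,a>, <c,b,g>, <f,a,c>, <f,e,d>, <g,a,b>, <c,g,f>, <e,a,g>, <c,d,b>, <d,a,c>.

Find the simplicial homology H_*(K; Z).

Order the vertices as a < b < c < d < e < f < g. Listing each simplex with vertices in this order, K has dimension 2 with simplices:

  0-simplices (7): a, b, c, d, e, f, g
  1-simplices (18): ab, ac, ad, ae, af, ag, bc, bd, bf, bg, cd, cf, cg, de, df, ef, eg, fg
  2-simplices (12): abf, abg, acd, acf, ade, aeg, bcd, bcg, bdf, cfg, def, efg

giving chain groups C_0 ≅ Z^7, C_1 ≅ Z^18, C_2 ≅ Z^12.

The boundary map ∂_1: C_1 → C_0 maps an edge to its endpoints' difference, ∂[p,q] = q − p.
The resulting 7×18 matrix has rank 6, and its Smith normal form has invariant factors (1,1,1,1,1,1).

∂_2: C_2 → C_1 acts by ∂[p,q,r] = [q,r] − [p,r] + [p,q]. For instance
  ∂bcg = cg − bg + bc,
  ∂acd = cd − ad + ac.
As a 18×12 matrix over Z this has rank 12, with invariant factors (1,1,1,1,1,1,1,1,1,1,1,2).

Computing H_k = (kernel of ∂_k) / (image of ∂_{k+1}):

  H_0: rank C_0 − rank ∂_1 = 7 − 6 = 1, and the invariant factors of ∂_1 are all 1, so H_0 = Z.
  H_1: rank ker ∂_1 − rank ∂_2 = (18 − 6) − 12 = 0, and ∂_2 has invariant factor 2 > 1, so H_1 = Z/2.
  H_2: rank ker ∂_2 − rank ∂_3 = (12 − 12) − 0 = 0, and there is no ∂_3, so H_2 = 0.

As a check, the Euler characteristic is 7 − 18 + 12 = 1, which agrees with 1 − 0 + 0 = 1.

H_0 ≅ Z,  H_1 ≅ Z/2,  H_2 = 0.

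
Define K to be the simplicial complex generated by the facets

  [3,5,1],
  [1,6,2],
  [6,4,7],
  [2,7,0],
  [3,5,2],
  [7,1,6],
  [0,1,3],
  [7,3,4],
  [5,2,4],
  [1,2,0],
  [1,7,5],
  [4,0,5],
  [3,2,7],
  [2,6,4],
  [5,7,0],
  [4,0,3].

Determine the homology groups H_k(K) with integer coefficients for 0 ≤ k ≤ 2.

H_0 = Z,  H_1 = Z^2,  H_2 = Z.

Order the vertices as 0 < 1 < 2 < 3 < 4 < 5 < 6 < 7. Listing each simplex with vertices in this order, K has dimension 2 with simplices:

  0-simplices (8): [0], [1], [2], [3], [4], [5], [6], [7]
  1-simplices (24): (24 of them)
  2-simplices (16): [0,1,2], [0,1,3], [0,2,7], [0,3,4], [0,4,5], [0,5,7], [1,2,6], [1,3,5], [1,5,7], [1,6,7], [2,3,5], [2,3,7], [2,4,5], [2,4,6], [3,4,7], [4,6,7]

Hence C_0 ≅ Z^8, C_1 ≅ Z^24, C_2 ≅ Z^16.

Boundary ∂_1: C_1 → C_0 sends each edge [p,q] (with p < q) to q − p. For instance
  ∂[3,7] = [7] − [3].
As a 8×24 matrix over Z this has rank 7, with invariant factors (1,1,1,1,1,1,1).

∂_2: C_2 → C_1 sends each 2-simplex [p,q,r] to [q,r] − [p,r] + [p,q]. For instance
  ∂[0,5,7] = [5,7] − [0,7] + [0,5],
  ∂[1,6,7] = [6,7] − [1,7] + [1,6].
As a 24×16 matrix over Z this has rank 15, with invariant factors (1,1,1,1,1,1,1,1,1,1,1,1,1,1,1).

Now H_k = ker ∂_k / im ∂_{k+1}, so:

  H_0: rank C_0 − rank ∂_1 = 8 − 7 = 1, and the invariant factors of ∂_1 are all 1, so H_0 = Z.
  H_1: rank ker ∂_1 − rank ∂_2 = (24 − 7) − 15 = 2, and the invariant factors of ∂_2 are all 1, so H_1 = Z^2.
  H_2: rank ker ∂_2 − rank ∂_3 = (16 − 15) − 0 = 1, and there is no ∂_3, so H_2 = Z.

As a check, the Euler characteristic is 8 − 24 + 16 = 0, which agrees with 1 − 2 + 1 = 0.
(K is a triangulation of the torus T^2.)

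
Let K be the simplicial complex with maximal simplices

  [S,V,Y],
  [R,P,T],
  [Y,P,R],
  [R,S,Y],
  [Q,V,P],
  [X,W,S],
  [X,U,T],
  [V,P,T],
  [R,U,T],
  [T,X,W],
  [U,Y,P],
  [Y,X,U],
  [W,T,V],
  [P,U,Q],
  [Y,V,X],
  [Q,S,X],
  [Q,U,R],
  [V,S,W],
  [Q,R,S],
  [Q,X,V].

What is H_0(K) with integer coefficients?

Take the total order P < Q < R < S < T < U < V < W < X < Y on the vertex set. Then K (dimension 2) consists of the simplices:

  0-simplices (10): P, Q, R, S, T, U, V, W, X, Y
  1-simplices (30): PQ, PR, PT, PU, PV, PY, QR, QS, QU, QV, QX, RS, RT, RU, RY, SV, SW, SX, SY, TU, TV, TW, TX, UX, UY, VW, VX, VY, WX, XY
  2-simplices (20): PQU, PQV, PRT, PRY, PTV, PUY, QRS, QRU, QSX, QVX, RSY, RTU, SVW, SVY, SWX, TUX, TVW, TWX, UXY, VXY

so the chain groups are C_0 ≅ Z^10, C_1 ≅ Z^30, C_2 ≅ Z^20.

∂_1: C_1 → C_0 is given by ∂[p,q] = [q] − [p]. For instance
  ∂PT = T − P.
As a 10×30 matrix over Z this has rank 9, with invariant factors (1,1,1,1,1,1,1,1,1).

The boundary map ∂_2: C_2 → C_1 acts by ∂[p,q,r] = [q,r] − [p,r] + [p,q]. For instance
  ∂UXY = XY − UY + UX,
  ∂PRT = RT − PT + PR.
The resulting 30×20 matrix has rank 20, and its Smith normal form has invariant factors (1,1,1,1,1,1,1,1,1,1,1,1,1,1,1,1,1,1,1,2).

Computing H_k = (kernel of ∂_k) / (image of ∂_{k+1}):

  H_0: rank C_0 − rank ∂_1 = 10 − 9 = 1, and the invariant factors of ∂_1 are all 1, so H_0 = Z.

H_0 ≅ Z.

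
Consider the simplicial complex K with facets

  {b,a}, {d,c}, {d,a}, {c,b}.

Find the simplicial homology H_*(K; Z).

Fix the vertex order a < b < c < d and write every simplex with vertices in increasing order. Then dim K = 1 and the simplices of K are:

  0-simplices (4): a, b, c, d
  1-simplices (4): ab, ad, bc, cd

so the chain groups are C_0 ≅ Z^4, C_1 ≅ Z^4.

The boundary map ∂_1: C_1 → C_0 is given by ∂[p,q] = [q] − [p].
The resulting 4×4 matrix has rank 3, and its Smith normal form has invariant factors (1,1,1).

Computing H_k = (kernel of ∂_k) / (image of ∂_{k+1}):

  H_0: rank C_0 − rank ∂_1 = 4 − 3 = 1, and the invariant factors of ∂_1 are all 1, so H_0 = Z.
  H_1: rank ker ∂_1 − rank ∂_2 = (4 − 3) − 0 = 1, and there is no ∂_2, so H_1 = Z.

H_0 ≅ Z,  H_1 ≅ Z.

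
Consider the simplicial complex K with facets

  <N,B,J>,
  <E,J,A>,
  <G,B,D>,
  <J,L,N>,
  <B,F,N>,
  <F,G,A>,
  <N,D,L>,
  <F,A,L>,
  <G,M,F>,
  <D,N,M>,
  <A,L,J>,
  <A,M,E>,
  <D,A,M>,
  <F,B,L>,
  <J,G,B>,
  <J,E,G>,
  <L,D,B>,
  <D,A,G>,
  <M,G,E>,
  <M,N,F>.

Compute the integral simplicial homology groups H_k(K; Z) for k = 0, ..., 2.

H_0 = Z,  H_1 = Z ⊕ Z/2,  H_2 = 0.

Order the vertices as A < B < D < E < F < G < J < L < M < N. Listing each simplex with vertices in this order, K has dimension 2 with simplices:

  0-simplices (10): A, B, D, E, F, G, J, L, M, N
  1-simplices (30): AD, AE, AF, AG, AJ, AL, AM, BD, BF, BG, BJ, BL, BN, DG, DL, DM, DN, EG, EJ, EM, FG, FL, FM, FN, GJ, GM, JL, JN, LN, MN
  2-simplices (20): ADG, ADM, AEJ, AEM, AFG, AFL, AJL, BDG, BDL, BFL, BFN, BGJ, BJN, DLN, DMN, EGJ, EGM, FGM, FMN, JLN

so the chain groups are C_0 ≅ Z^10, C_1 ≅ Z^30, C_2 ≅ Z^20.

Boundary ∂_1: C_1 → C_0 maps an edge to its endpoints' difference, ∂[p,q] = q − p. For instance
  ∂EJ = J − E.
The 10×30 boundary matrix has rank 9 and Smith normal form diag(1,1,1,1,1,1,1,1,1).

∂_2: C_2 → C_1 sends each 2-simplex [p,q,r] to [q,r] − [p,r] + [p,q]. For instance
  ∂AEJ = EJ − AJ + AE,
  ∂AEM = EM − AM + AE.
The resulting 30×20 matrix has rank 20, and its Smith normal form has invariant factors (1,1,1,1,1,1,1,1,1,1,1,1,1,1,1,1,1,1,1,2).

Now H_k = ker ∂_k / im ∂_{k+1}, so:

  H_0: rank C_0 − rank ∂_1 = 10 − 9 = 1, and the invariant factors of ∂_1 are all 1, so H_0 = Z.
  H_1: rank ker ∂_1 − rank ∂_2 = (30 − 9) − 20 = 1, and ∂_2 has invariant factor 2 > 1, so H_1 = Z ⊕ Z/2.
  H_2: rank ker ∂_2 − rank ∂_3 = (20 − 20) − 0 = 0, and there is no ∂_3, so H_2 = 0.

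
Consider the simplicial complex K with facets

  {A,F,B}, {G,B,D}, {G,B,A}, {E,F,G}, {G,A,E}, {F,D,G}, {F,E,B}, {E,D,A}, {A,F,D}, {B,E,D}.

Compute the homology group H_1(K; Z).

H_1 = Z/2Z.

We work with the vertex ordering A < B < D < E < F < G. The simplices of K, each written with vertices in increasing order, are:

  0-simplices (6): A, B, D, E, F, G
  1-simplices (15): AB, AD, AE, AF, AG, BD, BE, BF, BG, DE, DF, DG, EF, EG, FG
  2-simplices (10): ABF, ABG, ADE, ADF, AEG, BDE, BDG, BEF, DFG, EFG

giving chain groups C_0 ≅ Z^6, C_1 ≅ Z^15, C_2 ≅ Z^10.

Boundary ∂_1: C_1 → C_0 maps an edge to its endpoints' difference, ∂[p,q] = q − p. For instance
  ∂AF = F − A.
The resulting 6×15 matrix has rank 5, and its Smith normal form has invariant factors (1,1,1,1,1).

∂_2: C_2 → C_1 maps a triangle to the signed sum of its edges. For instance
  ∂ABG = BG − AG + AB,
  ∂ABF = BF − AF + AB.
The resulting 15×10 matrix has rank 10, and its Smith normal form has invariant factors (1,1,1,1,1,1,1,1,1,2).

Now H_k = ker ∂_k / im ∂_{k+1}, so:

  H_1: rank ker ∂_1 − rank ∂_2 = (15 − 5) − 10 = 0, and ∂_2 has invariant factor 2 > 1, so H_1 ≅ Z/2Z.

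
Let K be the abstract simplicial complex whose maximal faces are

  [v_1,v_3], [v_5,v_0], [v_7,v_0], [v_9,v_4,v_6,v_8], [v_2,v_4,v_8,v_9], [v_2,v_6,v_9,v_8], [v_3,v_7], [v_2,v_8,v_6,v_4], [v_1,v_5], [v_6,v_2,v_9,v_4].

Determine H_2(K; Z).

H_2 ≅ 0.

Order the vertices as v_0 < v_1 < v_2 < v_3 < v_4 < v_5 < v_6 < v_7 < v_8 < v_9. Listing each simplex with vertices in this order, K has dimension 3 with simplices:

  0-simplices (10): [v_0], [v_1], [v_2], [v_3], [v_4], [v_5], [v_6], [v_7], [v_8], [v_9]
  1-simplices (15): (15 of them)
  2-simplices (10): [v_2,v_4,v_6], [v_2,v_4,v_8], [v_2,v_4,v_9], [v_2,v_6,v_8], [v_2,v_6,v_9], [v_2,v_8,v_9], [v_4,v_6,v_8], [v_4,v_6,v_9], [v_4,v_8,v_9], [v_6,v_8,v_9]
  3-simplices (5): [v_2,v_4,v_6,v_8], [v_2,v_4,v_6,v_9], [v_2,v_4,v_8,v_9], [v_2,v_6,v_8,v_9], [v_4,v_6,v_8,v_9]

giving chain groups C_0 ≅ Z^10, C_1 ≅ Z^15, C_2 ≅ Z^10, C_3 ≅ Z^5.

∂_1: C_1 → C_0 maps an edge to its endpoints' difference, ∂[p,q] = q − p. For instance
  ∂[v_6,v_9] = [v_9] − [v_6].
As a 10×15 matrix over Z this has rank 8, with invariant factors (1,1,1,1,1,1,1,1).

The boundary map ∂_2: C_2 → C_1 maps a triangle to the signed sum of its edges. For instance
  ∂[v_2,v_4,v_9] = [v_4,v_9] − [v_2,v_9] + [v_2,v_4],
  ∂[v_4,v_6,v_8] = [v_6,v_8] − [v_4,v_8] + [v_4,v_6].
The 15×10 boundary matrix has rank 6 and Smith normal form diag(1,1,1,1,1,1).

The boundary map ∂_3: C_3 → C_2 sends each 3-simplex σ to the alternating sum Σ_i (−1)^i (σ with its i-th vertex removed). For instance
  ∂[v_2,v_4,v_8,v_9] = [v_4,v_8,v_9] − [v_2,v_8,v_9] + [v_2,v_4,v_9] − [v_2,v_4,v_8],
  ∂[v_2,v_6,v_8,v_9] = [v_6,v_8,v_9] − [v_2,v_8,v_9] + [v_2,v_6,v_9] − [v_2,v_6,v_8].
The resulting 10×5 matrix has rank 4, and its Smith normal form has invariant factors (1,1,1,1).

Reading off H_k = ker ∂_k / im ∂_{k+1}:

  H_2: rank ker ∂_2 − rank ∂_3 = (10 − 6) − 4 = 0, and the invariant factors of ∂_3 are all 1, so H_2 ≅ 0.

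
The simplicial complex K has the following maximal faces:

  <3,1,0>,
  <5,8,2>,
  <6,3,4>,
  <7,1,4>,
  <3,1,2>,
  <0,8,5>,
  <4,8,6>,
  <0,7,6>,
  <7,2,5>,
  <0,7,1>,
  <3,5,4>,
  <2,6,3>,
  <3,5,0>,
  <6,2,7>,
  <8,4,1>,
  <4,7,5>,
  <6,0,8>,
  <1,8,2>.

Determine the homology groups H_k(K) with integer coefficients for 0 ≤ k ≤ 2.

H_0 ≅ Z,  H_1 ≅ Z^2,  H_2 ≅ Z.

Take the total order 0 < 1 < 2 < 3 < 4 < 5 < 6 < 7 < 8 on the vertex set. Then K (dimension 2) consists of the simplices:

  0-simplices (9): [0], [1], [2], [3], [4], [5], [6], [7], [8]
  1-simplices (27): (27 of them)
  2-simplices (18): [0,1,3], [0,1,7], [0,3,5], [0,5,8], [0,6,7], [0,6,8], [1,2,3], [1,2,8], [1,4,7], [1,4,8], [2,3,6], [2,5,7], [2,5,8], [2,6,7], [3,4,5], [3,4,6], [4,5,7], [4,6,8]

so the chain groups are C_0 ≅ Z^9, C_1 ≅ Z^27, C_2 ≅ Z^18.

∂_1: C_1 → C_0 maps an edge to its endpoints' difference, ∂[p,q] = q − p. For instance
  ∂[0,7] = [7] − [0].
The resulting 9×27 matrix has rank 8, and its Smith normal form has invariant factors (1,1,1,1,1,1,1,1).

The boundary map ∂_2: C_2 → C_1 maps a triangle to the signed sum of its edges. For instance
  ∂[0,3,5] = [3,5] − [0,5] + [0,3],
  ∂[1,2,3] = [2,3] − [1,3] + [1,2].
The 27×18 boundary matrix has rank 17 and Smith normal form diag(1,1,1,1,1,1,1,1,1,1,1,1,1,1,1,1,1).

Now H_k = ker ∂_k / im ∂_{k+1}, so:

  H_0: rank C_0 − rank ∂_1 = 9 − 8 = 1, and the invariant factors of ∂_1 are all 1, so H_0 ≅ Z.
  H_1: rank ker ∂_1 − rank ∂_2 = (27 − 8) − 17 = 2, and the invariant factors of ∂_2 are all 1, so H_1 ≅ Z^2.
  H_2: rank ker ∂_2 − rank ∂_3 = (18 − 17) − 0 = 1, and there is no ∂_3, so H_2 ≅ Z.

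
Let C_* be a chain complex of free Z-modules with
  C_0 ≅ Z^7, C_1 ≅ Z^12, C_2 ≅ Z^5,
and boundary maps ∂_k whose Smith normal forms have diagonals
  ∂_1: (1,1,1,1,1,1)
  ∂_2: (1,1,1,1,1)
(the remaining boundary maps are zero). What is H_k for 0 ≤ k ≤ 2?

H_0 = Z,  H_1 = Z,  H_2 = 0.

H_0: b_0 = 7 − 0 − 6 = 1; torsion from ∂_1 factors > 1: none. So H_0 = Z.
H_1: b_1 = 12 − 6 − 5 = 1; torsion from ∂_2 factors > 1: none. So H_1 = Z.
H_2: b_2 = 5 − 5 − 0 = 0; torsion from ∂_3 factors > 1: none. So H_2 = 0.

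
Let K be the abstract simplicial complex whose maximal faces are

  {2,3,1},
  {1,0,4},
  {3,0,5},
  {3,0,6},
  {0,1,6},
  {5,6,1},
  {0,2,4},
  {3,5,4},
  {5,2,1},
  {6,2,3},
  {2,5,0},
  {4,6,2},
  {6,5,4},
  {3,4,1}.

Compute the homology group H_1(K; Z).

Take the total order 0 < 1 < 2 < 3 < 4 < 5 < 6 on the vertex set. Then K (dimension 2) consists of the simplices:

  0-simplices (7): [0], [1], [2], [3], [4], [5], [6]
  1-simplices (21): [0,1], [0,2], [0,3], [0,4], [0,5], [0,6], [1,2], [1,3], [1,4], [1,5], [1,6], [2,3], [2,4], [2,5], [2,6], [3,4], [3,5], [3,6], [4,5], [4,6], [5,6]
  2-simplices (14): [0,1,4], [0,1,6], [0,2,4], [0,2,5], [0,3,5], [0,3,6], [1,2,3], [1,2,5], [1,3,4], [1,5,6], [2,3,6], [2,4,6], [3,4,5], [4,5,6]

so the chain groups are C_0 ≅ Z^7, C_1 ≅ Z^21, C_2 ≅ Z^14.

∂_1: C_1 → C_0 maps an edge to its endpoints' difference, ∂[p,q] = q − p. For instance
  ∂[4,5] = [5] − [4].
As a 7×21 matrix over Z this has rank 6, with invariant factors (1,1,1,1,1,1).

∂_2: C_2 → C_1 sends each 2-simplex [p,q,r] to [q,r] − [p,r] + [p,q]. For instance
  ∂[0,1,6] = [1,6] − [0,6] + [0,1],
  ∂[1,5,6] = [5,6] − [1,6] + [1,5].
The resulting 21×14 matrix has rank 13, and its Smith normal form has invariant factors (1,1,1,1,1,1,1,1,1,1,1,1,1).

From H_k ≅ ker(∂_k) / im(∂_{k+1}) we obtain:

  H_1: rank ker ∂_1 − rank ∂_2 = (21 − 6) − 13 = 2, and the invariant factors of ∂_2 are all 1, so H_1 ≅ Z^2.

H_1 = Z^2.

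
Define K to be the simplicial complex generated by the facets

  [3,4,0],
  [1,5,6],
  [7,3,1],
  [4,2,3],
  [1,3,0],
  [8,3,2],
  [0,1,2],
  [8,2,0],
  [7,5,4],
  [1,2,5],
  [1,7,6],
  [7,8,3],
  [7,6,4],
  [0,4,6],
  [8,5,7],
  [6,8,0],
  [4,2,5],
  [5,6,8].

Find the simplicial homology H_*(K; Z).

H_0 = Z,  H_1 = Z ⊕ Z_2,  H_2 = 0.

We work with the vertex ordering 0 < 1 < 2 < 3 < 4 < 5 < 6 < 7 < 8. The simplices of K, each written with vertices in increasing order, are:

  0-simplices (9): [0], [1], [2], [3], [4], [5], [6], [7], [8]
  1-simplices (27): (27 of them)
  2-simplices (18): [0,1,2], [0,1,3], [0,2,8], [0,3,4], [0,4,6], [0,6,8], [1,2,5], [1,3,7], [1,5,6], [1,6,7], [2,3,4], [2,3,8], [2,4,5], [3,7,8], [4,5,7], [4,6,7], [5,6,8], [5,7,8]

giving chain groups C_0 ≅ Z^9, C_1 ≅ Z^27, C_2 ≅ Z^18.

∂_1: C_1 → C_0 maps an edge to its endpoints' difference, ∂[p,q] = q − p.
The 9×27 boundary matrix has rank 8 and Smith normal form diag(1,1,1,1,1,1,1,1).

The boundary map ∂_2: C_2 → C_1 sends each 2-simplex [p,q,r] to [q,r] − [p,r] + [p,q]. For instance
  ∂[2,4,5] = [4,5] − [2,5] + [2,4],
  ∂[4,6,7] = [6,7] − [4,7] + [4,6].
This gives a 27×18 integer matrix of rank 18; reducing to Smith normal form yields diagonal entries (1,1,1,1,1,1,1,1,1,1,1,1,1,1,1,1,1,2).

Now H_k = ker ∂_k / im ∂_{k+1}, so:

  H_0: rank C_0 − rank ∂_1 = 9 − 8 = 1, and the invariant factors of ∂_1 are all 1, so H_0 ≅ Z.
  H_1: rank ker ∂_1 − rank ∂_2 = (27 − 8) − 18 = 1, and ∂_2 has invariant factor 2 > 1, so H_1 ≅ Z ⊕ Z_2.
  H_2: rank ker ∂_2 − rank ∂_3 = (18 − 18) − 0 = 0, and there is no ∂_3, so H_2 ≅ 0.

As a check, the Euler characteristic is 9 − 27 + 18 = 0, which agrees with 1 − 1 + 0 = 0.
(K is a triangulation of the Klein bottle.)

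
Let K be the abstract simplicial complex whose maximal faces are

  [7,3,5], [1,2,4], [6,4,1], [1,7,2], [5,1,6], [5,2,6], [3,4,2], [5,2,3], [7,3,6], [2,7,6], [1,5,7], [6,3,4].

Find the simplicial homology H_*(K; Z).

H_0 = Z,  H_1 = Z/2,  H_2 = 0.

Order the vertices as 1 < 2 < 3 < 4 < 5 < 6 < 7. Listing each simplex with vertices in this order, K has dimension 2 with simplices:

  0-simplices (7): [1], [2], [3], [4], [5], [6], [7]
  1-simplices (18): [1,2], [1,4], [1,5], [1,6], [1,7], [2,3], [2,4], [2,5], [2,6], [2,7], [3,4], [3,5], [3,6], [3,7], [4,6], [5,6], [5,7], [6,7]
  2-simplices (12): [1,2,4], [1,2,7], [1,4,6], [1,5,6], [1,5,7], [2,3,4], [2,3,5], [2,5,6], [2,6,7], [3,4,6], [3,5,7], [3,6,7]

giving chain groups C_0 ≅ Z^7, C_1 ≅ Z^18, C_2 ≅ Z^12.

∂_1: C_1 → C_0 sends each edge [p,q] (with p < q) to q − p. For instance
  ∂[2,3] = [3] − [2].
As a 7×18 matrix over Z this has rank 6, with invariant factors (1,1,1,1,1,1).

Boundary ∂_2: C_2 → C_1 sends each 2-simplex [p,q,r] to [q,r] − [p,r] + [p,q]. For instance
  ∂[2,3,5] = [3,5] − [2,5] + [2,3],
  ∂[3,4,6] = [4,6] − [3,6] + [3,4].
As a 18×12 matrix over Z this has rank 12, with invariant factors (1,1,1,1,1,1,1,1,1,1,1,2).

Now H_k = ker ∂_k / im ∂_{k+1}, so:

  H_0: rank C_0 − rank ∂_1 = 7 − 6 = 1, and the invariant factors of ∂_1 are all 1, so H_0 ≅ Z.
  H_1: rank ker ∂_1 − rank ∂_2 = (18 − 6) − 12 = 0, and ∂_2 has invariant factor 2 > 1, so H_1 ≅ Z/2.
  H_2: rank ker ∂_2 − rank ∂_3 = (12 − 12) − 0 = 0, and there is no ∂_3, so H_2 ≅ 0.

As a check, the Euler characteristic is 7 − 18 + 12 = 1, which agrees with 1 − 0 + 0 = 1.
(K is a triangulation of the real projective plane RP^2.)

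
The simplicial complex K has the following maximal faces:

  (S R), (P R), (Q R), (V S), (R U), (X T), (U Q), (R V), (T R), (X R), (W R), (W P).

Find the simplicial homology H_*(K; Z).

Order the vertices as P < Q < R < S < T < U < V < W < X. Listing each simplex with vertices in this order, K has dimension 1 with simplices:

  0-simplices (9): P, Q, R, S, T, U, V, W, X
  1-simplices (12): PR, PW, QR, QU, RS, RT, RU, RV, RW, RX, SV, TX

so the chain groups are C_0 ≅ Z^9, C_1 ≅ Z^12.

Boundary ∂_1: C_1 → C_0 is given by ∂[p,q] = [q] − [p]. For instance
  ∂SV = V − S.
This gives a 9×12 integer matrix of rank 8; reducing to Smith normal form yields diagonal entries (1,1,1,1,1,1,1,1).

From H_k ≅ ker(∂_k) / im(∂_{k+1}) we obtain:

  H_0: rank C_0 − rank ∂_1 = 9 − 8 = 1, and the invariant factors of ∂_1 are all 1, so H_0 = Z.
  H_1: rank ker ∂_1 − rank ∂_2 = (12 − 8) − 0 = 4, and there is no ∂_2, so H_1 = Z^4.

As a check, the Euler characteristic is 9 − 12 = -3, which agrees with 1 − 4 = -3.
(K is a triangulation of a wedge of 4 circles.)

H_0 ≅ Z,  H_1 ≅ Z^4.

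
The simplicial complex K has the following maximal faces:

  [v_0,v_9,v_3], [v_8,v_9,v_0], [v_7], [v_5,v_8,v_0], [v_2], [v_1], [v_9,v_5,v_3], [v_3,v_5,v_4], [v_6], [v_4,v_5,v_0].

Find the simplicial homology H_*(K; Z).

H_0 = Z^5,  H_1 = Z,  H_2 = 0.

Order the vertices as v_0 < v_1 < v_2 < v_3 < v_4 < v_5 < v_6 < v_7 < v_8 < v_9. Listing each simplex with vertices in this order, K has dimension 2 with simplices:

  0-simplices (10): [v_0], [v_1], [v_2], [v_3], [v_4], [v_5], [v_6], [v_7], [v_8], [v_9]
  1-simplices (12): [v_0,v_3], [v_0,v_4], [v_0,v_5], [v_0,v_8], [v_0,v_9], [v_3,v_4], [v_3,v_5], [v_3,v_9], [v_4,v_5], [v_5,v_8], [v_5,v_9], [v_8,v_9]
  2-simplices (6): [v_0,v_3,v_9], [v_0,v_4,v_5], [v_0,v_5,v_8], [v_0,v_8,v_9], [v_3,v_4,v_5], [v_3,v_5,v_9]

giving chain groups C_0 ≅ Z^10, C_1 ≅ Z^12, C_2 ≅ Z^6.

∂_1: C_1 → C_0 sends each edge [p,q] (with p < q) to q − p.
This gives a 10×12 integer matrix of rank 5; reducing to Smith normal form yields diagonal entries (1,1,1,1,1).

∂_2: C_2 → C_1 maps a triangle to the signed sum of its edges. For instance
  ∂[v_0,v_3,v_9] = [v_3,v_9] − [v_0,v_9] + [v_0,v_3],
  ∂[v_3,v_5,v_9] = [v_5,v_9] − [v_3,v_9] + [v_3,v_5].
The 12×6 boundary matrix has rank 6 and Smith normal form diag(1,1,1,1,1,1).

Computing H_k = (kernel of ∂_k) / (image of ∂_{k+1}):

  H_0: rank C_0 − rank ∂_1 = 10 − 5 = 5, and the invariant factors of ∂_1 are all 1, so H_0 = Z^5.
  H_1: rank ker ∂_1 − rank ∂_2 = (12 − 5) − 6 = 1, and the invariant factors of ∂_2 are all 1, so H_1 = Z.
  H_2: rank ker ∂_2 − rank ∂_3 = (6 − 6) − 0 = 0, and there is no ∂_3, so H_2 = 0.

As a check, the Euler characteristic is 10 − 12 + 6 = 4, which agrees with 5 − 1 + 0 = 4.
(K is a triangulation of the disjoint union of the cylinder S^1 x I and a set of 4 points.)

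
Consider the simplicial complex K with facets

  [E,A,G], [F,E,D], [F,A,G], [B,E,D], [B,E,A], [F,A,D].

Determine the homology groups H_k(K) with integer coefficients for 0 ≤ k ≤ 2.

H_0 ≅ Z,  H_1 ≅ Z,  H_2 = 0.

We work with the vertex ordering A < B < D < E < F < G. The simplices of K, each written with vertices in increasing order, are:

  0-simplices (6): A, B, D, E, F, G
  1-simplices (12): AB, AD, AE, AF, AG, BD, BE, DE, DF, EF, EG, FG
  2-simplices (6): ABE, ADF, AEG, AFG, BDE, DEF

so the chain groups are C_0 ≅ Z^6, C_1 ≅ Z^12, C_2 ≅ Z^6.

∂_1: C_1 → C_0 maps an edge to its endpoints' difference, ∂[p,q] = q − p. For instance
  ∂AG = G − A.
This gives a 6×12 integer matrix of rank 5; reducing to Smith normal form yields diagonal entries (1,1,1,1,1).

∂_2: C_2 → C_1 maps a triangle to the signed sum of its edges. For instance
  ∂ABE = BE − AE + AB,
  ∂BDE = DE − BE + BD.
This gives a 12×6 integer matrix of rank 6; reducing to Smith normal form yields diagonal entries (1,1,1,1,1,1).

From H_k ≅ ker(∂_k) / im(∂_{k+1}) we obtain:

  H_0: rank C_0 − rank ∂_1 = 6 − 5 = 1, and the invariant factors of ∂_1 are all 1, so H_0 ≅ Z.
  H_1: rank ker ∂_1 − rank ∂_2 = (12 − 5) − 6 = 1, and the invariant factors of ∂_2 are all 1, so H_1 ≅ Z.
  H_2: rank ker ∂_2 − rank ∂_3 = (6 − 6) − 0 = 0, and there is no ∂_3, so H_2 ≅ 0.

As a check, the Euler characteristic is 6 − 12 + 6 = 0, which agrees with 1 − 1 + 0 = 0.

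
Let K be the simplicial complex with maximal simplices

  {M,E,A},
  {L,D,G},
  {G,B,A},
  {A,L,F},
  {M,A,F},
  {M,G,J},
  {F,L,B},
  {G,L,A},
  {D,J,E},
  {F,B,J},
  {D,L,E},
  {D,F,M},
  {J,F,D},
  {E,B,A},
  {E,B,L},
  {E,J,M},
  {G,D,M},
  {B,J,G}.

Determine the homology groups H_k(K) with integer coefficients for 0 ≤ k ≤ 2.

H_0 = Z,  H_1 = Z ⊕ Z/2Z,  H_2 = 0.

Order the vertices as A < B < D < E < F < G < J < L < M. Listing each simplex with vertices in this order, K has dimension 2 with simplices:

  0-simplices (9): A, B, D, E, F, G, J, L, M
  1-simplices (27): AB, AE, AF, AG, AL, AM, BE, BF, BG, BJ, BL, DE, DF, DG, DJ, DL, DM, EJ, EL, EM, FJ, FL, FM, GJ, GL, GM, JM
  2-simplices (18): ABE, ABG, AEM, AFL, AFM, AGL, BEL, BFJ, BFL, BGJ, DEJ, DEL, DFJ, DFM, DGL, DGM, EJM, GJM

Hence C_0 ≅ Z^9, C_1 ≅ Z^27, C_2 ≅ Z^18.

The boundary map ∂_1: C_1 → C_0 sends each edge [p,q] (with p < q) to q − p. For instance
  ∂AG = G − A.
This gives a 9×27 integer matrix of rank 8; reducing to Smith normal form yields diagonal entries (1,1,1,1,1,1,1,1).

Boundary ∂_2: C_2 → C_1 maps a triangle to the signed sum of its edges. For instance
  ∂DGL = GL − DL + DG,
  ∂ABE = BE − AE + AB.
The resulting 27×18 matrix has rank 18, and its Smith normal form has invariant factors (1,1,1,1,1,1,1,1,1,1,1,1,1,1,1,1,1,2).

Now H_k = ker ∂_k / im ∂_{k+1}, so:

  H_0: rank C_0 − rank ∂_1 = 9 − 8 = 1, and the invariant factors of ∂_1 are all 1, so H_0 = Z.
  H_1: rank ker ∂_1 − rank ∂_2 = (27 − 8) − 18 = 1, and ∂_2 has invariant factor 2 > 1, so H_1 = Z ⊕ Z/2Z.
  H_2: rank ker ∂_2 − rank ∂_3 = (18 − 18) − 0 = 0, and there is no ∂_3, so H_2 = 0.

As a check, the Euler characteristic is 9 − 27 + 18 = 0, which agrees with 1 − 1 + 0 = 0.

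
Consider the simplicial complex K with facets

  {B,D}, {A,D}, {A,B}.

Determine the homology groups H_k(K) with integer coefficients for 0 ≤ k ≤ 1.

Order the vertices as A < B < D. Listing each simplex with vertices in this order, K has dimension 1 with simplices:

  0-simplices (3): A, B, D
  1-simplices (3): AB, AD, BD

giving chain groups C_0 ≅ Z^3, C_1 ≅ Z^3.

The boundary map ∂_1: C_1 → C_0 maps an edge to its endpoints' difference, ∂[p,q] = q − p. For instance
  ∂AB = B − A.
As a 3×3 matrix over Z this has rank 2, with invariant factors (1,1).

Computing H_k = (kernel of ∂_k) / (image of ∂_{k+1}):

  H_0: rank C_0 − rank ∂_1 = 3 − 2 = 1, and the invariant factors of ∂_1 are all 1, so H_0 ≅ Z.
  H_1: rank ker ∂_1 − rank ∂_2 = (3 − 2) − 0 = 1, and there is no ∂_2, so H_1 ≅ Z.

H_0 = Z,  H_1 = Z.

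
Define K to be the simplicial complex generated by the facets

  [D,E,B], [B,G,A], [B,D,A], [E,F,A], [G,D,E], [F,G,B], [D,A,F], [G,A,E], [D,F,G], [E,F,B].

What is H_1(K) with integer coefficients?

Take the total order A < B < D < E < F < G on the vertex set. Then K (dimension 2) consists of the simplices:

  0-simplices (6): A, B, D, E, F, G
  1-simplices (15): AB, AD, AE, AF, AG, BD, BE, BF, BG, DE, DF, DG, EF, EG, FG
  2-simplices (10): ABD, ABG, ADF, AEF, AEG, BDE, BEF, BFG, DEG, DFG

giving chain groups C_0 ≅ Z^6, C_1 ≅ Z^15, C_2 ≅ Z^10.

Boundary ∂_1: C_1 → C_0 maps an edge to its endpoints' difference, ∂[p,q] = q − p.
This gives a 6×15 integer matrix of rank 5; reducing to Smith normal form yields diagonal entries (1,1,1,1,1).

Boundary ∂_2: C_2 → C_1 acts by ∂[p,q,r] = [q,r] − [p,r] + [p,q]. For instance
  ∂AEF = EF − AF + AE,
  ∂ADF = DF − AF + AD.
As a 15×10 matrix over Z this has rank 10, with invariant factors (1,1,1,1,1,1,1,1,1,2).

From H_k ≅ ker(∂_k) / im(∂_{k+1}) we obtain:

  H_1: rank ker ∂_1 − rank ∂_2 = (15 − 5) − 10 = 0, and ∂_2 has invariant factor 2 > 1, so H_1 ≅ Z/2.

H_1 ≅ Z/2.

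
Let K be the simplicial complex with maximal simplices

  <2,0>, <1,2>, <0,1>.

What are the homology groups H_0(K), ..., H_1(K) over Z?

Take the total order 0 < 1 < 2 on the vertex set. Then K (dimension 1) consists of the simplices:

  0-simplices (3): [0], [1], [2]
  1-simplices (3): [0,1], [0,2], [1,2]

Hence C_0 ≅ Z^3, C_1 ≅ Z^3.

∂_1: C_1 → C_0 maps an edge to its endpoints' difference, ∂[p,q] = q − p. For instance
  ∂[0,1] = [1] − [0].
As a 3×3 matrix over Z this has rank 2, with invariant factors (1,1).

Computing H_k = (kernel of ∂_k) / (image of ∂_{k+1}):

  H_0: rank C_0 − rank ∂_1 = 3 − 2 = 1, and the invariant factors of ∂_1 are all 1, so H_0 = Z.
  H_1: rank ker ∂_1 − rank ∂_2 = (3 − 2) − 0 = 1, and there is no ∂_2, so H_1 = Z.

H_0 ≅ Z,  H_1 ≅ Z.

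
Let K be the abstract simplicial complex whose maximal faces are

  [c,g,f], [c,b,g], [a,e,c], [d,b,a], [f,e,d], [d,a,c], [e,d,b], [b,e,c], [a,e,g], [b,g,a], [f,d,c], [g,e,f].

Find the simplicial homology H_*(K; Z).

K has 7 vertices, 18 edges, 12 triangles.
rank ∂_0 = 0, rank ∂_1 = 6 ⇒ b_0 = 7 − 0 − 6 = 1; all invariant factors of ∂_1 are 1 so no torsion. So H_0 = Z.
rank ∂_1 = 6, rank ∂_2 = 12 ⇒ b_1 = 18 − 6 − 12 = 0; ∂_2 has invariant factor(s) [2] giving torsion. So H_1 = Z/2.
rank ∂_2 = 12, rank ∂_3 = 0 ⇒ b_2 = 12 − 12 − 0 = 0. So H_2 = 0.

H_0 = Z,  H_1 = Z/2,  H_2 = 0.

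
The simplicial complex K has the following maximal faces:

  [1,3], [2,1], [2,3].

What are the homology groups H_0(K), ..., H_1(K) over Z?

Order the vertices as 1 < 2 < 3. Listing each simplex with vertices in this order, K has dimension 1 with simplices:

  0-simplices (3): [1], [2], [3]
  1-simplices (3): [1,2], [1,3], [2,3]

so the chain groups are C_0 ≅ Z^3, C_1 ≅ Z^3.

∂_1: C_1 → C_0 sends each edge [p,q] (with p < q) to q − p.
The resulting 3×3 matrix has rank 2, and its Smith normal form has invariant factors (1,1).

Reading off H_k = ker ∂_k / im ∂_{k+1}:

  H_0: rank C_0 − rank ∂_1 = 3 − 2 = 1, and the invariant factors of ∂_1 are all 1, so H_0 ≅ Z.
  H_1: rank ker ∂_1 − rank ∂_2 = (3 − 2) − 0 = 1, and there is no ∂_2, so H_1 ≅ Z.

As a check, the Euler characteristic is 3 − 3 = 0, which agrees with 1 − 1 = 0.
(K is a triangulation of the circle S^1.)

H_0 ≅ Z,  H_1 ≅ Z.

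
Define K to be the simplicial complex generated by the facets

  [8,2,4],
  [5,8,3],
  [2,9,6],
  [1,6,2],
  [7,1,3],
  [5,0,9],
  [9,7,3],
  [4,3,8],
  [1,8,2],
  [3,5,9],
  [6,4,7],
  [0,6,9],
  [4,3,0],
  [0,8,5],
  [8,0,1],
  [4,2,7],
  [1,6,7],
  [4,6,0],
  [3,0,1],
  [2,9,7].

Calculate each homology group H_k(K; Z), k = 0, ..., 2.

Order the vertices as 0 < 1 < 2 < 3 < 4 < 5 < 6 < 7 < 8 < 9. Listing each simplex with vertices in this order, K has dimension 2 with simplices:

  0-simplices (10): [0], [1], [2], [3], [4], [5], [6], [7], [8], [9]
  1-simplices (30): (30 of them)
  2-simplices (20): (20 of them)

so the chain groups are C_0 ≅ Z^10, C_1 ≅ Z^30, C_2 ≅ Z^20.

The boundary map ∂_1: C_1 → C_0 maps an edge to its endpoints' difference, ∂[p,q] = q − p. For instance
  ∂[0,5] = [5] − [0].
As a 10×30 matrix over Z this has rank 9, with invariant factors (1,1,1,1,1,1,1,1,1).

∂_2: C_2 → C_1 acts by ∂[p,q,r] = [q,r] − [p,r] + [p,q]. For instance
  ∂[2,6,9] = [6,9] − [2,9] + [2,6],
  ∂[1,2,8] = [2,8] − [1,8] + [1,2].
The resulting 30×20 matrix has rank 20, and its Smith normal form has invariant factors (1,1,1,1,1,1,1,1,1,1,1,1,1,1,1,1,1,1,1,2).

Now H_k = ker ∂_k / im ∂_{k+1}, so:

  H_0: rank C_0 − rank ∂_1 = 10 − 9 = 1, and the invariant factors of ∂_1 are all 1, so H_0 = Z.
  H_1: rank ker ∂_1 − rank ∂_2 = (30 − 9) − 20 = 1, and ∂_2 has invariant factor 2 > 1, so H_1 = Z ⊕ Z_2.
  H_2: rank ker ∂_2 − rank ∂_3 = (20 − 20) − 0 = 0, and there is no ∂_3, so H_2 = 0.

As a check, the Euler characteristic is 10 − 30 + 20 = 0, which agrees with 1 − 1 + 0 = 0.

H_0 = Z,  H_1 = Z ⊕ Z_2,  H_2 = 0.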